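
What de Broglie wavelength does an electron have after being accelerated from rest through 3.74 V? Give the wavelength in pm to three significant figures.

KE = eV = 1.602 × 10⁻¹⁹ × 3.740 = 5.991 × 10⁻¹⁹ J.
p = √(2mKE) = √(2 × 9.109 × 10⁻³¹ × 5.991 × 10⁻¹⁹) = 1.045 × 10⁻²⁴ kg·m/s.
λ = h/p = 6.626 × 10⁻³⁴ / 1.045 × 10⁻²⁴ = 6.34 × 10⁻¹⁰ m = 634 pm.

λ = 634 pm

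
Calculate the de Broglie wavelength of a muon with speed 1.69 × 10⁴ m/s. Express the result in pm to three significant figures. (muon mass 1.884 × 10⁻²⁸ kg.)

p = mv = 1.884 × 10⁻²⁸ × 1.69 × 10⁴ = 3.184 × 10⁻²⁴ kg·m/s.
λ = h/p = 6.626 × 10⁻³⁴ / 3.184 × 10⁻²⁴ = 2.08 × 10⁻¹⁰ m = 208 pm.

λ = 208 pm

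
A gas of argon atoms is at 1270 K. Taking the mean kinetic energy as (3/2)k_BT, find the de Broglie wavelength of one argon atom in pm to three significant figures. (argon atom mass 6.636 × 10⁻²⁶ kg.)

λ = 11.2 pm

KE = (3/2)k_BT = 1.5 × 1.381 × 10⁻²³ × 1270 = 2.631 × 10⁻²⁰ J.
p = √(2mKE) = √(2 × 6.636 × 10⁻²⁶ × 2.631 × 10⁻²⁰) = 5.909 × 10⁻²³ kg·m/s.
λ = h/p = 1.12 × 10⁻¹¹ m = 11.2 pm.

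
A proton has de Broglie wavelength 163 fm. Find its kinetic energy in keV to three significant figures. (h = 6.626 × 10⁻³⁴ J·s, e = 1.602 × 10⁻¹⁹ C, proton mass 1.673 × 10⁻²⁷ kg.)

p = h/λ = 6.626 × 10⁻³⁴ / 1.630 × 10⁻¹³ = 4.065 × 10⁻²¹ kg·m/s.
KE = p²/(2m) = (4.065 × 10⁻²¹)² / (2 × 1.673 × 10⁻²⁷) = 4.939 × 10⁻¹⁵ J = 30.8 keV.

KE = 30.8 keV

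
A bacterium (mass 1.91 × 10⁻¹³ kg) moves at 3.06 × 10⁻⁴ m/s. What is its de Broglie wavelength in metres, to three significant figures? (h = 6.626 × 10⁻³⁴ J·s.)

p = mv = 1.91 × 10⁻¹³ × 3.06 × 10⁻⁴ = 5.845 × 10⁻¹⁷ kg·m/s.
λ = h/p = 6.626 × 10⁻³⁴ / 5.845 × 10⁻¹⁷ = 1.13 × 10⁻¹⁷ m.

λ = 1.13 × 10⁻¹⁷ m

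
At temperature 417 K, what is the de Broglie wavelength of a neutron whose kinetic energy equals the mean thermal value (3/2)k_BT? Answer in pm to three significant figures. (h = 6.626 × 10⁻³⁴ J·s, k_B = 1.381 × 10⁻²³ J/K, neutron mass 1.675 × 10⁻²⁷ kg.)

KE = (3/2)k_BT = 1.5 × 1.381 × 10⁻²³ × 417 = 8.638 × 10⁻²¹ J.
p = √(2mKE) = √(2 × 1.675 × 10⁻²⁷ × 8.638 × 10⁻²¹) = 5.379 × 10⁻²⁴ kg·m/s.
λ = h/p = 1.23 × 10⁻¹⁰ m = 123 pm.

λ = 123 pm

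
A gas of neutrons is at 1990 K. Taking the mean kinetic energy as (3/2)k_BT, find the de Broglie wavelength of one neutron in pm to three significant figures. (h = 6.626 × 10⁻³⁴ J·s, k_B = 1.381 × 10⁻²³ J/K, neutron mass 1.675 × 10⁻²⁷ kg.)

KE = (3/2)k_BT = 1.5 × 1.381 × 10⁻²³ × 1990 = 4.122 × 10⁻²⁰ J.
p = √(2mKE) = √(2 × 1.675 × 10⁻²⁷ × 4.122 × 10⁻²⁰) = 1.175 × 10⁻²³ kg·m/s.
λ = h/p = 5.64 × 10⁻¹¹ m = 56.4 pm.

λ = 56.4 pm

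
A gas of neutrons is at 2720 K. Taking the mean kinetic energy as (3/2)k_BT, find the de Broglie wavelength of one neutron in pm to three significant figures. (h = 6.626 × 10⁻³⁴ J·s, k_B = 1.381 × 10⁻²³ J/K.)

λ = 48.2 pm

KE = (3/2)k_BT = 1.5 × 1.381 × 10⁻²³ × 2720 = 5.634 × 10⁻²⁰ J.
p = √(2mKE) = √(2 × 1.675 × 10⁻²⁷ × 5.634 × 10⁻²⁰) = 1.374 × 10⁻²³ kg·m/s.
λ = h/p = 4.82 × 10⁻¹¹ m = 48.2 pm.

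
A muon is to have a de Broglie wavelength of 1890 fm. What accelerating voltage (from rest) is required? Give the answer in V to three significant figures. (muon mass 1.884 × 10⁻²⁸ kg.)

p = h/λ = 6.626 × 10⁻³⁴ / 1.890 × 10⁻¹² = 3.506 × 10⁻²² kg·m/s.
KE = p²/(2m) = 3.262 × 10⁻¹⁶ J.
V = KE/e = 3.262 × 10⁻¹⁶ / (1.602 × 10⁻¹⁹) = 2040 V.

V = 2040 V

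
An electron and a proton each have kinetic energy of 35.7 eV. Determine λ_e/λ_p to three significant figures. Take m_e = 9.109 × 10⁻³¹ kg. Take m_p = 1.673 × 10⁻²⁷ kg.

λ_e/λ_p = 42.9

At fixed KE, p = √(2mKE) so λ = h/p ∝ 1/√m.
λ_e/λ_p = √(m_p/m_e) = √(1.673 × 10⁻²⁷/9.109 × 10⁻³¹) = √(1837) = 42.9.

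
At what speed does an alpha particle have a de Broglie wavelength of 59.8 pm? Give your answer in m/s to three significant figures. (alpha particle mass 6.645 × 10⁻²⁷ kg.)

v = 1670 m/s

p = h/λ = 6.626 × 10⁻³⁴ / 5.980 × 10⁻¹¹ = 1.108 × 10⁻²³ kg·m/s.
v = p/m = 1.108 × 10⁻²³ / 6.645 × 10⁻²⁷ = 1.67 × 10³ m/s = 1670 m/s.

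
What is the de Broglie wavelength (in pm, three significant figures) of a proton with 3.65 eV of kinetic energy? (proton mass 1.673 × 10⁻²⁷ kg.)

λ = 15.0 pm

KE = 3.65 eV = 5.847 × 10⁻¹⁹ J.
p = √(2mKE) = √(2 × 1.673 × 10⁻²⁷ × 5.847 × 10⁻¹⁹) = 4.423 × 10⁻²³ kg·m/s.
λ = h/p = 6.626 × 10⁻³⁴ / 4.423 × 10⁻²³ = 1.50 × 10⁻¹¹ m = 15.0 pm.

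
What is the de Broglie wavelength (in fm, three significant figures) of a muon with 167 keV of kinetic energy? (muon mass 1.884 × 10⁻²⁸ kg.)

λ = 209 fm

KE = 167 keV = 2.675 × 10⁻¹⁴ J.
p = √(2mKE) = √(2 × 1.884 × 10⁻²⁸ × 2.675 × 10⁻¹⁴) = 3.175 × 10⁻²¹ kg·m/s.
λ = h/p = 6.626 × 10⁻³⁴ / 3.175 × 10⁻²¹ = 2.09 × 10⁻¹³ m = 209 fm.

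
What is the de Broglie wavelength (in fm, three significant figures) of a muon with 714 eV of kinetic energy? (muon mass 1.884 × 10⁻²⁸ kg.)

KE = 714 eV = 1.144 × 10⁻¹⁶ J.
p = √(2mKE) = √(2 × 1.884 × 10⁻²⁸ × 1.144 × 10⁻¹⁶) = 2.076 × 10⁻²² kg·m/s.
λ = h/p = 6.626 × 10⁻³⁴ / 2.076 × 10⁻²² = 3.19 × 10⁻¹² m = 3190 fm.

λ = 3190 fm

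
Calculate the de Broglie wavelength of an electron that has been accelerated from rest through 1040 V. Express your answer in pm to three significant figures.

KE = eV = 1.602 × 10⁻¹⁹ × 1040 = 1.666 × 10⁻¹⁶ J.
p = √(2mKE) = √(2 × 9.109 × 10⁻³¹ × 1.666 × 10⁻¹⁶) = 1.742 × 10⁻²³ kg·m/s.
λ = h/p = 6.626 × 10⁻³⁴ / 1.742 × 10⁻²³ = 3.80 × 10⁻¹¹ m = 38.0 pm.

λ = 38.0 pm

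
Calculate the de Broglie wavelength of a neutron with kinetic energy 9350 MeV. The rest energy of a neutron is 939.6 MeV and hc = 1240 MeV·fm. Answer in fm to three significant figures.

λ = 0.121 fm

Total energy E = KE + m₀c² = 9350 + 939.6 = 10289.6 MeV.
(pc)² = E² − (m₀c²)² = (10289.6)² − (939.6)² = 1.050 × 10⁸ MeV², so pc = 1.025 × 10⁴ MeV.
λ = hc/(pc) = 1240 MeV·fm / 1.025 × 10⁴ MeV = 0.121 fm.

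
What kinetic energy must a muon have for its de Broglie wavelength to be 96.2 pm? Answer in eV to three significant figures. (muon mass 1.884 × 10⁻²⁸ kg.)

KE = 0.786 eV

p = h/λ = 6.626 × 10⁻³⁴ / 9.620 × 10⁻¹¹ = 6.888 × 10⁻²⁴ kg·m/s.
KE = p²/(2m) = (6.888 × 10⁻²⁴)² / (2 × 1.884 × 10⁻²⁸) = 1.259 × 10⁻¹⁹ J = 0.786 eV.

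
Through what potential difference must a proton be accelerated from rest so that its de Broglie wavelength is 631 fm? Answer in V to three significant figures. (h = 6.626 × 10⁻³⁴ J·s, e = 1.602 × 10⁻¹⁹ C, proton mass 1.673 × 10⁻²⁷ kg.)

p = h/λ = 6.626 × 10⁻³⁴ / 6.310 × 10⁻¹³ = 1.050 × 10⁻²¹ kg·m/s.
KE = p²/(2m) = 3.295 × 10⁻¹⁶ J.
V = KE/e = 3.295 × 10⁻¹⁶ / (1.602 × 10⁻¹⁹) = 2060 V.

V = 2060 V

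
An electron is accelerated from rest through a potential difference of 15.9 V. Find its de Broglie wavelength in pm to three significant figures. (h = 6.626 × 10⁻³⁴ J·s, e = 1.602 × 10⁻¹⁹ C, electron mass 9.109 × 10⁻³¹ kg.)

λ = 308 pm

KE = eV = 1.602 × 10⁻¹⁹ × 15.90 = 2.547 × 10⁻¹⁸ J.
p = √(2mKE) = √(2 × 9.109 × 10⁻³¹ × 2.547 × 10⁻¹⁸) = 2.154 × 10⁻²⁴ kg·m/s.
λ = h/p = 6.626 × 10⁻³⁴ / 2.154 × 10⁻²⁴ = 3.08 × 10⁻¹⁰ m = 308 pm.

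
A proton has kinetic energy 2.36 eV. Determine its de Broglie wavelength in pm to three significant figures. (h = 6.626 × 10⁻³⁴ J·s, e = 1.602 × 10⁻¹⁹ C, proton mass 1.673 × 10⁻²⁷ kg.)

KE = 2.36 eV = 3.781 × 10⁻¹⁹ J.
p = √(2mKE) = √(2 × 1.673 × 10⁻²⁷ × 3.781 × 10⁻¹⁹) = 3.557 × 10⁻²³ kg·m/s.
λ = h/p = 6.626 × 10⁻³⁴ / 3.557 × 10⁻²³ = 1.86 × 10⁻¹¹ m = 18.6 pm.

λ = 18.6 pm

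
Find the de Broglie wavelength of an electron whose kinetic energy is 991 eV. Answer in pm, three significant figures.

KE = 991 eV = 1.588 × 10⁻¹⁶ J.
p = √(2mKE) = √(2 × 9.109 × 10⁻³¹ × 1.588 × 10⁻¹⁶) = 1.701 × 10⁻²³ kg·m/s.
λ = h/p = 6.626 × 10⁻³⁴ / 1.701 × 10⁻²³ = 3.90 × 10⁻¹¹ m = 39.0 pm.

λ = 39.0 pm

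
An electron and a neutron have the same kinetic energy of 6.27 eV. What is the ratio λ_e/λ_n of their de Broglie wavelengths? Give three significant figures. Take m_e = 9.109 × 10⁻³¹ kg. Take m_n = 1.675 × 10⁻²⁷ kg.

At fixed KE, p = √(2mKE) so λ = h/p ∝ 1/√m.
λ_e/λ_n = √(m_n/m_e) = √(1.675 × 10⁻²⁷/9.109 × 10⁻³¹) = √(1839) = 42.9.

λ_e/λ_n = 42.9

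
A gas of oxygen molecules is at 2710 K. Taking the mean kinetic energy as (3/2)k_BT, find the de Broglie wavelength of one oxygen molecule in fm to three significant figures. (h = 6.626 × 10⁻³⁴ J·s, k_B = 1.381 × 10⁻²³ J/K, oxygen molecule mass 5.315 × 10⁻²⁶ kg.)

KE = (3/2)k_BT = 1.5 × 1.381 × 10⁻²³ × 2710 = 5.614 × 10⁻²⁰ J.
p = √(2mKE) = √(2 × 5.315 × 10⁻²⁶ × 5.614 × 10⁻²⁰) = 7.725 × 10⁻²³ kg·m/s.
λ = h/p = 8.58 × 10⁻¹² m = 8580 fm.

λ = 8580 fm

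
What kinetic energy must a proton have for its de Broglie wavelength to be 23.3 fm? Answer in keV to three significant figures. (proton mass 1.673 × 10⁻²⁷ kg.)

KE = 1510 keV

p = h/λ = 6.626 × 10⁻³⁴ / 2.330 × 10⁻¹⁴ = 2.844 × 10⁻²⁰ kg·m/s.
KE = p²/(2m) = (2.844 × 10⁻²⁰)² / (2 × 1.673 × 10⁻²⁷) = 2.417 × 10⁻¹³ J = 1510 keV.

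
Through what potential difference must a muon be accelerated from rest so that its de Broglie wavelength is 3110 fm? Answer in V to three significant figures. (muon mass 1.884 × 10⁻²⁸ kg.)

p = h/λ = 6.626 × 10⁻³⁴ / 3.110 × 10⁻¹² = 2.131 × 10⁻²² kg·m/s.
KE = p²/(2m) = 1.205 × 10⁻¹⁶ J.
V = KE/e = 1.205 × 10⁻¹⁶ / (1.602 × 10⁻¹⁹) = 752 V.

V = 752 V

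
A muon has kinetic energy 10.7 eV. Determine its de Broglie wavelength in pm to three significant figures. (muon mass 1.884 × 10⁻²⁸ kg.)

KE = 10.7 eV = 1.714 × 10⁻¹⁸ J.
p = √(2mKE) = √(2 × 1.884 × 10⁻²⁸ × 1.714 × 10⁻¹⁸) = 2.541 × 10⁻²³ kg·m/s.
λ = h/p = 6.626 × 10⁻³⁴ / 2.541 × 10⁻²³ = 2.61 × 10⁻¹¹ m = 26.1 pm.

λ = 26.1 pm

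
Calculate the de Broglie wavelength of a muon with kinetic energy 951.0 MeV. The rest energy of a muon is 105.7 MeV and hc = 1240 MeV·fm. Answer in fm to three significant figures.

Total energy E = KE + m₀c² = 951.0 + 105.7 = 1056.7 MeV.
(pc)² = E² − (m₀c²)² = (1056.7)² − (105.7)² = 1.105 × 10⁶ MeV², so pc = 1051 MeV.
λ = hc/(pc) = 1240 MeV·fm / 1051 MeV = 1.18 fm.

λ = 1.18 fm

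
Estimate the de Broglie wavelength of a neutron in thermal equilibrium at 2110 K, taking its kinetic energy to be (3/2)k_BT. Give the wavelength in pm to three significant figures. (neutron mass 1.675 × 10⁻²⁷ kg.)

KE = (3/2)k_BT = 1.5 × 1.381 × 10⁻²³ × 2110 = 4.371 × 10⁻²⁰ J.
p = √(2mKE) = √(2 × 1.675 × 10⁻²⁷ × 4.371 × 10⁻²⁰) = 1.210 × 10⁻²³ kg·m/s.
λ = h/p = 5.48 × 10⁻¹¹ m = 54.8 pm.

λ = 54.8 pm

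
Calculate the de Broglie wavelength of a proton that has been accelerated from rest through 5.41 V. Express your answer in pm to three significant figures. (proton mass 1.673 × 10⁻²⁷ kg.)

KE = eV = 1.602 × 10⁻¹⁹ × 5.410 = 8.667 × 10⁻¹⁹ J.
p = √(2mKE) = √(2 × 1.673 × 10⁻²⁷ × 8.667 × 10⁻¹⁹) = 5.385 × 10⁻²³ kg·m/s.
λ = h/p = 6.626 × 10⁻³⁴ / 5.385 × 10⁻²³ = 1.23 × 10⁻¹¹ m = 12.3 pm.

λ = 12.3 pm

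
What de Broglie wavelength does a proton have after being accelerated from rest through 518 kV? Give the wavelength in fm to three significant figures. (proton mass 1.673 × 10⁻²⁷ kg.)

λ = 39.8 fm

KE = eV = 1.602 × 10⁻¹⁹ × 5.180 × 10⁵ = 8.298 × 10⁻¹⁴ J.
p = √(2mKE) = √(2 × 1.673 × 10⁻²⁷ × 8.298 × 10⁻¹⁴) = 1.666 × 10⁻²⁰ kg·m/s.
λ = h/p = 6.626 × 10⁻³⁴ / 1.666 × 10⁻²⁰ = 3.98 × 10⁻¹⁴ m = 39.8 fm.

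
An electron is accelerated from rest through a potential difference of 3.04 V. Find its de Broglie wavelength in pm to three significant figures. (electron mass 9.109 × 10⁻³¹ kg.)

λ = 703 pm

KE = eV = 1.602 × 10⁻¹⁹ × 3.040 = 4.870 × 10⁻¹⁹ J.
p = √(2mKE) = √(2 × 9.109 × 10⁻³¹ × 4.870 × 10⁻¹⁹) = 9.419 × 10⁻²⁵ kg·m/s.
λ = h/p = 6.626 × 10⁻³⁴ / 9.419 × 10⁻²⁵ = 7.03 × 10⁻¹⁰ m = 703 pm.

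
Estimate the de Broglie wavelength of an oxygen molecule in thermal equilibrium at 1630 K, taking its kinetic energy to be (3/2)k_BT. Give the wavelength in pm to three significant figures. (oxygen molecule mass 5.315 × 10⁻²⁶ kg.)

λ = 11.1 pm

KE = (3/2)k_BT = 1.5 × 1.381 × 10⁻²³ × 1630 = 3.377 × 10⁻²⁰ J.
p = √(2mKE) = √(2 × 5.315 × 10⁻²⁶ × 3.377 × 10⁻²⁰) = 5.991 × 10⁻²³ kg·m/s.
λ = h/p = 1.11 × 10⁻¹¹ m = 11.1 pm.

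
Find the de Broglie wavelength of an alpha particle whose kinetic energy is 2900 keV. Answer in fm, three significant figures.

λ = 8.43 fm

KE = 2900 keV = 4.646 × 10⁻¹³ J.
p = √(2mKE) = √(2 × 6.645 × 10⁻²⁷ × 4.646 × 10⁻¹³) = 7.858 × 10⁻²⁰ kg·m/s.
λ = h/p = 6.626 × 10⁻³⁴ / 7.858 × 10⁻²⁰ = 8.43 × 10⁻¹⁵ m = 8.43 fm.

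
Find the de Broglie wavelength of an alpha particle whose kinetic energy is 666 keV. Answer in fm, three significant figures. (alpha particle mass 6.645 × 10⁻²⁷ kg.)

λ = 17.6 fm

KE = 666 keV = 1.067 × 10⁻¹³ J.
p = √(2mKE) = √(2 × 6.645 × 10⁻²⁷ × 1.067 × 10⁻¹³) = 3.766 × 10⁻²⁰ kg·m/s.
λ = h/p = 6.626 × 10⁻³⁴ / 3.766 × 10⁻²⁰ = 1.76 × 10⁻¹⁴ m = 17.6 fm.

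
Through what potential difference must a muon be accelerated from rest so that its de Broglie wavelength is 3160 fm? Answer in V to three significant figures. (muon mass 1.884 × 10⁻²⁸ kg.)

V = 728 V

p = h/λ = 6.626 × 10⁻³⁴ / 3.160 × 10⁻¹² = 2.097 × 10⁻²² kg·m/s.
KE = p²/(2m) = 1.167 × 10⁻¹⁶ J.
V = KE/e = 1.167 × 10⁻¹⁶ / (1.602 × 10⁻¹⁹) = 728 V.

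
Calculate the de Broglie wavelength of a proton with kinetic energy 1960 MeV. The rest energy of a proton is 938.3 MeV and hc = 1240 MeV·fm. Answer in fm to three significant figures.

λ = 0.452 fm

Total energy E = KE + m₀c² = 1960 + 938.3 = 2898.3 MeV.
(pc)² = E² − (m₀c²)² = (2898.3)² − (938.3)² = 7.520 × 10⁶ MeV², so pc = 2742 MeV.
λ = hc/(pc) = 1240 MeV·fm / 2742 MeV = 0.452 fm.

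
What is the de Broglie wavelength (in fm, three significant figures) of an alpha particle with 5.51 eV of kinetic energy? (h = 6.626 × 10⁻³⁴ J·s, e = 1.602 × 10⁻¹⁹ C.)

KE = 5.51 eV = 8.827 × 10⁻¹⁹ J.
p = √(2mKE) = √(2 × 6.645 × 10⁻²⁷ × 8.827 × 10⁻¹⁹) = 1.083 × 10⁻²² kg·m/s.
λ = h/p = 6.626 × 10⁻³⁴ / 1.083 × 10⁻²² = 6.12 × 10⁻¹² m = 6120 fm.

λ = 6120 fm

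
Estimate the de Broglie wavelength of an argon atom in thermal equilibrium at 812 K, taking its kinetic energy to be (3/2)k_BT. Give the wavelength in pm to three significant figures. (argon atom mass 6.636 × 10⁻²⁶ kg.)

KE = (3/2)k_BT = 1.5 × 1.381 × 10⁻²³ × 812 = 1.682 × 10⁻²⁰ J.
p = √(2mKE) = √(2 × 6.636 × 10⁻²⁶ × 1.682 × 10⁻²⁰) = 4.725 × 10⁻²³ kg·m/s.
λ = h/p = 1.40 × 10⁻¹¹ m = 14.0 pm.

λ = 14.0 pm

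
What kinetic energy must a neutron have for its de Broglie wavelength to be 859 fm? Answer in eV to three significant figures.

KE = 1110 eV

p = h/λ = 6.626 × 10⁻³⁴ / 8.590 × 10⁻¹³ = 7.714 × 10⁻²² kg·m/s.
KE = p²/(2m) = (7.714 × 10⁻²²)² / (2 × 1.675 × 10⁻²⁷) = 1.776 × 10⁻¹⁶ J = 1110 eV.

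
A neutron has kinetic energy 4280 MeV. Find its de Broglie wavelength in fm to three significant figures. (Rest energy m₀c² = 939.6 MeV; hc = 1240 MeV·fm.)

λ = 0.242 fm

Total energy E = KE + m₀c² = 4280 + 939.6 = 5219.6 MeV.
(pc)² = E² − (m₀c²)² = (5219.6)² − (939.6)² = 2.636 × 10⁷ MeV², so pc = 5134 MeV.
λ = hc/(pc) = 1240 MeV·fm / 5134 MeV = 0.242 fm.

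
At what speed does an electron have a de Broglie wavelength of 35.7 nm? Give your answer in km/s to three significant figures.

v = 20.4 km/s

p = h/λ = 6.626 × 10⁻³⁴ / 3.570 × 10⁻⁸ = 1.856 × 10⁻²⁶ kg·m/s.
v = p/m = 1.856 × 10⁻²⁶ / 9.109 × 10⁻³¹ = 2.04 × 10⁴ m/s = 20.4 km/s.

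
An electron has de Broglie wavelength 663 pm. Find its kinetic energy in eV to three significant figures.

p = h/λ = 6.626 × 10⁻³⁴ / 6.630 × 10⁻¹⁰ = 9.994 × 10⁻²⁵ kg·m/s.
KE = p²/(2m) = (9.994 × 10⁻²⁵)² / (2 × 9.109 × 10⁻³¹) = 5.482 × 10⁻¹⁹ J = 3.42 eV.

KE = 3.42 eV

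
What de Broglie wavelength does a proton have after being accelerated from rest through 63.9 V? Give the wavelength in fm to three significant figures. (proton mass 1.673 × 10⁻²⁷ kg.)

λ = 3580 fm

KE = eV = 1.602 × 10⁻¹⁹ × 63.90 = 1.024 × 10⁻¹⁷ J.
p = √(2mKE) = √(2 × 1.673 × 10⁻²⁷ × 1.024 × 10⁻¹⁷) = 1.851 × 10⁻²² kg·m/s.
λ = h/p = 6.626 × 10⁻³⁴ / 1.851 × 10⁻²² = 3.58 × 10⁻¹² m = 3580 fm.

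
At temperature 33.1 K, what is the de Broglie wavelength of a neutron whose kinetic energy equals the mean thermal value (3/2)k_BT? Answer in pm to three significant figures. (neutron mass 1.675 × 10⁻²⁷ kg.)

KE = (3/2)k_BT = 1.5 × 1.381 × 10⁻²³ × 33.1 = 6.857 × 10⁻²² J.
p = √(2mKE) = √(2 × 1.675 × 10⁻²⁷ × 6.857 × 10⁻²²) = 1.516 × 10⁻²⁴ kg·m/s.
λ = h/p = 4.37 × 10⁻¹⁰ m = 437 pm.

λ = 437 pm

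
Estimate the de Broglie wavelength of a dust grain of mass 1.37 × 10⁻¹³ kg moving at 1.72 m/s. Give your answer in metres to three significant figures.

λ = 2.81 × 10⁻²¹ m

p = mv = 1.37 × 10⁻¹³ × 1.72 = 2.356 × 10⁻¹³ kg·m/s.
λ = h/p = 6.626 × 10⁻³⁴ / 2.356 × 10⁻¹³ = 2.81 × 10⁻²¹ m.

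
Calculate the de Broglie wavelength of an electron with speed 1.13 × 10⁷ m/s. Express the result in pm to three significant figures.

λ = 64.4 pm

p = mv = 9.109 × 10⁻³¹ × 1.13 × 10⁷ = 1.029 × 10⁻²³ kg·m/s.
λ = h/p = 6.626 × 10⁻³⁴ / 1.029 × 10⁻²³ = 6.44 × 10⁻¹¹ m = 64.4 pm.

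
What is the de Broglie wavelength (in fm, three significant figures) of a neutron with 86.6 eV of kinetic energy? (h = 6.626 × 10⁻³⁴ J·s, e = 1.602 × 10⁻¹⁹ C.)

λ = 3070 fm

KE = 86.6 eV = 1.387 × 10⁻¹⁷ J.
p = √(2mKE) = √(2 × 1.675 × 10⁻²⁷ × 1.387 × 10⁻¹⁷) = 2.156 × 10⁻²² kg·m/s.
λ = h/p = 6.626 × 10⁻³⁴ / 2.156 × 10⁻²² = 3.07 × 10⁻¹² m = 3070 fm.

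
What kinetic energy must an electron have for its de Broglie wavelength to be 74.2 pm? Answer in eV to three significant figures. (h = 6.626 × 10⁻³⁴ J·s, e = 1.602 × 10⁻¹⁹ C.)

KE = 273 eV

p = h/λ = 6.626 × 10⁻³⁴ / 7.420 × 10⁻¹¹ = 8.930 × 10⁻²⁴ kg·m/s.
KE = p²/(2m) = (8.930 × 10⁻²⁴)² / (2 × 9.109 × 10⁻³¹) = 4.377 × 10⁻¹⁷ J = 273 eV.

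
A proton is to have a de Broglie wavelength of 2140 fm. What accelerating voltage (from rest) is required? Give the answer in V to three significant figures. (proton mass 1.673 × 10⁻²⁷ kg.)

V = 179 V

p = h/λ = 6.626 × 10⁻³⁴ / 2.140 × 10⁻¹² = 3.096 × 10⁻²² kg·m/s.
KE = p²/(2m) = 2.865 × 10⁻¹⁷ J.
V = KE/e = 2.865 × 10⁻¹⁷ / (1.602 × 10⁻¹⁹) = 179 V.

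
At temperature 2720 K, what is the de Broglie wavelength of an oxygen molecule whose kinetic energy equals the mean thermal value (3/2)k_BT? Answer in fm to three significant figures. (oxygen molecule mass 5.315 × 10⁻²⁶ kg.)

λ = 8560 fm

KE = (3/2)k_BT = 1.5 × 1.381 × 10⁻²³ × 2720 = 5.634 × 10⁻²⁰ J.
p = √(2mKE) = √(2 × 5.315 × 10⁻²⁶ × 5.634 × 10⁻²⁰) = 7.739 × 10⁻²³ kg·m/s.
λ = h/p = 8.56 × 10⁻¹² m = 8560 fm.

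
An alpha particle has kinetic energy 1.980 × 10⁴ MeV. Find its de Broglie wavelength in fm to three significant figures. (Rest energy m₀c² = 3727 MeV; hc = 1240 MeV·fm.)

Total energy E = KE + m₀c² = 1.980 × 10⁴ + 3727 = 23527 MeV.
(pc)² = E² − (m₀c²)² = (23527)² − (3727)² = 5.396 × 10⁸ MeV², so pc = 2.323 × 10⁴ MeV.
λ = hc/(pc) = 1240 MeV·fm / 2.323 × 10⁴ MeV = 0.0534 fm.

λ = 0.0534 fm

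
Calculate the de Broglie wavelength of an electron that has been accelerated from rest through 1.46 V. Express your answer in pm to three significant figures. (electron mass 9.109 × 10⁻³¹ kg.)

λ = 1020 pm

KE = eV = 1.602 × 10⁻¹⁹ × 1.460 = 2.339 × 10⁻¹⁹ J.
p = √(2mKE) = √(2 × 9.109 × 10⁻³¹ × 2.339 × 10⁻¹⁹) = 6.528 × 10⁻²⁵ kg·m/s.
λ = h/p = 6.626 × 10⁻³⁴ / 6.528 × 10⁻²⁵ = 1.02 × 10⁻⁹ m = 1020 pm.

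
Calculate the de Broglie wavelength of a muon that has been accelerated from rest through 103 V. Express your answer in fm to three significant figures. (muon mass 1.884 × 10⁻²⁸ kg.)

λ = 8400 fm

KE = eV = 1.602 × 10⁻¹⁹ × 103.0 = 1.650 × 10⁻¹⁷ J.
p = √(2mKE) = √(2 × 1.884 × 10⁻²⁸ × 1.650 × 10⁻¹⁷) = 7.885 × 10⁻²³ kg·m/s.
λ = h/p = 6.626 × 10⁻³⁴ / 7.885 × 10⁻²³ = 8.40 × 10⁻¹² m = 8400 fm.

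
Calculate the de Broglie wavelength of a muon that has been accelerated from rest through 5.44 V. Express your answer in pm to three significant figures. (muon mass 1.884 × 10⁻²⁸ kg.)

λ = 36.6 pm

KE = eV = 1.602 × 10⁻¹⁹ × 5.440 = 8.715 × 10⁻¹⁹ J.
p = √(2mKE) = √(2 × 1.884 × 10⁻²⁸ × 8.715 × 10⁻¹⁹) = 1.812 × 10⁻²³ kg·m/s.
λ = h/p = 6.626 × 10⁻³⁴ / 1.812 × 10⁻²³ = 3.66 × 10⁻¹¹ m = 36.6 pm.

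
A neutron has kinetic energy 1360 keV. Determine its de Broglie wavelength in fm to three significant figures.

λ = 24.5 fm

KE = 1360 keV = 2.179 × 10⁻¹³ J.
p = √(2mKE) = √(2 × 1.675 × 10⁻²⁷ × 2.179 × 10⁻¹³) = 2.702 × 10⁻²⁰ kg·m/s.
λ = h/p = 6.626 × 10⁻³⁴ / 2.702 × 10⁻²⁰ = 2.45 × 10⁻¹⁴ m = 24.5 fm.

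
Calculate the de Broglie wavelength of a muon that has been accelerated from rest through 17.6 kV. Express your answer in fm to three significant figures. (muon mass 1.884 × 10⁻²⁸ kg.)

KE = eV = 1.602 × 10⁻¹⁹ × 1.760 × 10⁴ = 2.820 × 10⁻¹⁵ J.
p = √(2mKE) = √(2 × 1.884 × 10⁻²⁸ × 2.820 × 10⁻¹⁵) = 1.031 × 10⁻²¹ kg·m/s.
λ = h/p = 6.626 × 10⁻³⁴ / 1.031 × 10⁻²¹ = 6.43 × 10⁻¹³ m = 643 fm.

λ = 643 fm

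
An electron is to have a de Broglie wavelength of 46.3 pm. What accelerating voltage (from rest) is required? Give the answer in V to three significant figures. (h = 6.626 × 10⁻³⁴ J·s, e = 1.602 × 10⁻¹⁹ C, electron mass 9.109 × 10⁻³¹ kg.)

p = h/λ = 6.626 × 10⁻³⁴ / 4.630 × 10⁻¹¹ = 1.431 × 10⁻²³ kg·m/s.
KE = p²/(2m) = 1.124 × 10⁻¹⁶ J.
V = KE/e = 1.124 × 10⁻¹⁶ / (1.602 × 10⁻¹⁹) = 702 V.

V = 702 V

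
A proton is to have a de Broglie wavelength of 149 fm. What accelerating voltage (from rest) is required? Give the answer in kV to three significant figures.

V = 36.9 kV

p = h/λ = 6.626 × 10⁻³⁴ / 1.490 × 10⁻¹³ = 4.447 × 10⁻²¹ kg·m/s.
KE = p²/(2m) = 5.910 × 10⁻¹⁵ J.
V = KE/e = 5.910 × 10⁻¹⁵ / (1.602 × 10⁻¹⁹) = 36.9 kV.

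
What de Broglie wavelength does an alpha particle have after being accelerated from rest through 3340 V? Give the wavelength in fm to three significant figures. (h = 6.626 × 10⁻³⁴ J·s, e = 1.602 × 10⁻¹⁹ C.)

λ = 176 fm

KE = 2eV = 2 × 1.602 × 10⁻¹⁹ × 3340 = 1.070 × 10⁻¹⁵ J.
p = √(2mKE) = √(2 × 6.645 × 10⁻²⁷ × 1.070 × 10⁻¹⁵) = 3.771 × 10⁻²¹ kg·m/s.
λ = h/p = 6.626 × 10⁻³⁴ / 3.771 × 10⁻²¹ = 1.76 × 10⁻¹³ m = 176 fm.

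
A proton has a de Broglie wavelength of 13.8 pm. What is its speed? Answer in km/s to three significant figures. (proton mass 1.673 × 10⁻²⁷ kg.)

p = h/λ = 6.626 × 10⁻³⁴ / 1.380 × 10⁻¹¹ = 4.801 × 10⁻²³ kg·m/s.
v = p/m = 4.801 × 10⁻²³ / 1.673 × 10⁻²⁷ = 2.87 × 10⁴ m/s = 28.7 km/s.

v = 28.7 km/s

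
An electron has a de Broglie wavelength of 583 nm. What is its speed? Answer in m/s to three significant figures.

v = 1250 m/s

p = h/λ = 6.626 × 10⁻³⁴ / 5.830 × 10⁻⁷ = 1.137 × 10⁻²⁷ kg·m/s.
v = p/m = 1.137 × 10⁻²⁷ / 9.109 × 10⁻³¹ = 1.25 × 10³ m/s = 1250 m/s.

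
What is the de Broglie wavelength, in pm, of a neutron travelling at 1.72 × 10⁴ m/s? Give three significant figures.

λ = 23.0 pm

p = mv = 1.675 × 10⁻²⁷ × 1.72 × 10⁴ = 2.881 × 10⁻²³ kg·m/s.
λ = h/p = 6.626 × 10⁻³⁴ / 2.881 × 10⁻²³ = 2.30 × 10⁻¹¹ m = 23.0 pm.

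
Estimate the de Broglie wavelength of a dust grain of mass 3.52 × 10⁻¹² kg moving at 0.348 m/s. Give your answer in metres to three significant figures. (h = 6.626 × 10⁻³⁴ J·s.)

λ = 5.41 × 10⁻²² m

p = mv = 3.52 × 10⁻¹² × 0.348 = 1.225 × 10⁻¹² kg·m/s.
λ = h/p = 6.626 × 10⁻³⁴ / 1.225 × 10⁻¹² = 5.41 × 10⁻²² m.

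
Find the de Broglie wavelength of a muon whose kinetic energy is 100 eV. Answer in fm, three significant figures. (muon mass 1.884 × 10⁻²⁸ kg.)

λ = 8530 fm

KE = 100 eV = 1.602 × 10⁻¹⁷ J.
p = √(2mKE) = √(2 × 1.884 × 10⁻²⁸ × 1.602 × 10⁻¹⁷) = 7.769 × 10⁻²³ kg·m/s.
λ = h/p = 6.626 × 10⁻³⁴ / 7.769 × 10⁻²³ = 8.53 × 10⁻¹² m = 8530 fm.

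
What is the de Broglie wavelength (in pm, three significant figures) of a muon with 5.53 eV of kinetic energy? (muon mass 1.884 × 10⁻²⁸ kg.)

KE = 5.53 eV = 8.859 × 10⁻¹⁹ J.
p = √(2mKE) = √(2 × 1.884 × 10⁻²⁸ × 8.859 × 10⁻¹⁹) = 1.827 × 10⁻²³ kg·m/s.
λ = h/p = 6.626 × 10⁻³⁴ / 1.827 × 10⁻²³ = 3.63 × 10⁻¹¹ m = 36.3 pm.

λ = 36.3 pm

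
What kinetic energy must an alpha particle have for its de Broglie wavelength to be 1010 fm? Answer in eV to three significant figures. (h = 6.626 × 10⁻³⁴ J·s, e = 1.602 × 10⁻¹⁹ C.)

p = h/λ = 6.626 × 10⁻³⁴ / 1.010 × 10⁻¹² = 6.560 × 10⁻²² kg·m/s.
KE = p²/(2m) = (6.560 × 10⁻²²)² / (2 × 6.645 × 10⁻²⁷) = 3.238 × 10⁻¹⁷ J = 202 eV.

KE = 202 eV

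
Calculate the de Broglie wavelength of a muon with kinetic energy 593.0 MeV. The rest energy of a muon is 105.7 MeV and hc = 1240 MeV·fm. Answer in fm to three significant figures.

λ = 1.80 fm

Total energy E = KE + m₀c² = 593.0 + 105.7 = 698.7 MeV.
(pc)² = E² − (m₀c²)² = (698.7)² − (105.7)² = 4.770 × 10⁵ MeV², so pc = 690.7 MeV.
λ = hc/(pc) = 1240 MeV·fm / 690.7 MeV = 1.80 fm.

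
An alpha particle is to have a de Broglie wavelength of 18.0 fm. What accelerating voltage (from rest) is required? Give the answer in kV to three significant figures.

V = 318 kV

p = h/λ = 6.626 × 10⁻³⁴ / 1.800 × 10⁻¹⁴ = 3.681 × 10⁻²⁰ kg·m/s.
KE = p²/(2m) = 1.020 × 10⁻¹³ J.
V = KE/2e = 1.020 × 10⁻¹³ / (2 × 1.602 × 10⁻¹⁹) = 318 kV.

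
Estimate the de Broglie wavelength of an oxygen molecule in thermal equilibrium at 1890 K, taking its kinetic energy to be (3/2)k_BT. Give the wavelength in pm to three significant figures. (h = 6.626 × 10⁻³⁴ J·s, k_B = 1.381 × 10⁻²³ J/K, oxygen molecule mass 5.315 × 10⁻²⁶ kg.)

KE = (3/2)k_BT = 1.5 × 1.381 × 10⁻²³ × 1890 = 3.915 × 10⁻²⁰ J.
p = √(2mKE) = √(2 × 5.315 × 10⁻²⁶ × 3.915 × 10⁻²⁰) = 6.451 × 10⁻²³ kg·m/s.
λ = h/p = 1.03 × 10⁻¹¹ m = 10.3 pm.

λ = 10.3 pm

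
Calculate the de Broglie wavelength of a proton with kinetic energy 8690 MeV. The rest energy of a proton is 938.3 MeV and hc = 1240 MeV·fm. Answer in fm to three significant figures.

Total energy E = KE + m₀c² = 8690 + 938.3 = 9628.3 MeV.
(pc)² = E² − (m₀c²)² = (9628.3)² − (938.3)² = 9.182 × 10⁷ MeV², so pc = 9582 MeV.
λ = hc/(pc) = 1240 MeV·fm / 9582 MeV = 0.129 fm.

λ = 0.129 fm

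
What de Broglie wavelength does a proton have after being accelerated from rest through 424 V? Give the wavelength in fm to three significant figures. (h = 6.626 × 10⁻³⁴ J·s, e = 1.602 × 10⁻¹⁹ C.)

KE = eV = 1.602 × 10⁻¹⁹ × 424.0 = 6.792 × 10⁻¹⁷ J.
p = √(2mKE) = √(2 × 1.673 × 10⁻²⁷ × 6.792 × 10⁻¹⁷) = 4.767 × 10⁻²² kg·m/s.
λ = h/p = 6.626 × 10⁻³⁴ / 4.767 × 10⁻²² = 1.39 × 10⁻¹² m = 1390 fm.

λ = 1390 fm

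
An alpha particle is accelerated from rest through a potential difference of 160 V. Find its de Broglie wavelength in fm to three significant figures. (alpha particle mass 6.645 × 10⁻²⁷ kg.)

KE = 2eV = 2 × 1.602 × 10⁻¹⁹ × 160.0 = 5.126 × 10⁻¹⁷ J.
p = √(2mKE) = √(2 × 6.645 × 10⁻²⁷ × 5.126 × 10⁻¹⁷) = 8.254 × 10⁻²² kg·m/s.
λ = h/p = 6.626 × 10⁻³⁴ / 8.254 × 10⁻²² = 8.03 × 10⁻¹³ m = 803 fm.

λ = 803 fm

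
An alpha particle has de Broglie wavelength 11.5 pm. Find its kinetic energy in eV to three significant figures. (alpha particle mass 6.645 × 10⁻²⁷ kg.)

KE = 1.56 eV

p = h/λ = 6.626 × 10⁻³⁴ / 1.150 × 10⁻¹¹ = 5.762 × 10⁻²³ kg·m/s.
KE = p²/(2m) = (5.762 × 10⁻²³)² / (2 × 6.645 × 10⁻²⁷) = 2.498 × 10⁻¹⁹ J = 1.56 eV.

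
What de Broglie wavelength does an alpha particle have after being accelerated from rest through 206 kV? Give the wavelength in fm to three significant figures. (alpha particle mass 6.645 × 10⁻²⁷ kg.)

KE = 2eV = 2 × 1.602 × 10⁻¹⁹ × 2.060 × 10⁵ = 6.600 × 10⁻¹⁴ J.
p = √(2mKE) = √(2 × 6.645 × 10⁻²⁷ × 6.600 × 10⁻¹⁴) = 2.962 × 10⁻²⁰ kg·m/s.
λ = h/p = 6.626 × 10⁻³⁴ / 2.962 × 10⁻²⁰ = 2.24 × 10⁻¹⁴ m = 22.4 fm.

λ = 22.4 fm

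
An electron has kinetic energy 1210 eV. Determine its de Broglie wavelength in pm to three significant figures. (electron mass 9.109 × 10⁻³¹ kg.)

KE = 1210 eV = 1.938 × 10⁻¹⁶ J.
p = √(2mKE) = √(2 × 9.109 × 10⁻³¹ × 1.938 × 10⁻¹⁶) = 1.879 × 10⁻²³ kg·m/s.
λ = h/p = 6.626 × 10⁻³⁴ / 1.879 × 10⁻²³ = 3.53 × 10⁻¹¹ m = 35.3 pm.

λ = 35.3 pm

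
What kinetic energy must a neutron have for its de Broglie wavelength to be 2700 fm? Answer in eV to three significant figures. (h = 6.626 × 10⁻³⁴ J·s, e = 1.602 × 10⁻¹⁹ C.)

p = h/λ = 6.626 × 10⁻³⁴ / 2.700 × 10⁻¹² = 2.454 × 10⁻²² kg·m/s.
KE = p²/(2m) = (2.454 × 10⁻²²)² / (2 × 1.675 × 10⁻²⁷) = 1.798 × 10⁻¹⁷ J = 112 eV.

KE = 112 eV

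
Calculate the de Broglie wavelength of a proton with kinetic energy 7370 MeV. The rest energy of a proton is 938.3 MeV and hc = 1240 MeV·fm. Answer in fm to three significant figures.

Total energy E = KE + m₀c² = 7370 + 938.3 = 8308.3 MeV.
(pc)² = E² − (m₀c²)² = (8308.3)² − (938.3)² = 6.815 × 10⁷ MeV², so pc = 8255 MeV.
λ = hc/(pc) = 1240 MeV·fm / 8255 MeV = 0.150 fm.

λ = 0.150 fm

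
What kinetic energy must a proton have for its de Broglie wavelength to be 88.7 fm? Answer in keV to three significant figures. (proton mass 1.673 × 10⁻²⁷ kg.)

KE = 104 keV

p = h/λ = 6.626 × 10⁻³⁴ / 8.870 × 10⁻¹⁴ = 7.470 × 10⁻²¹ kg·m/s.
KE = p²/(2m) = (7.470 × 10⁻²¹)² / (2 × 1.673 × 10⁻²⁷) = 1.668 × 10⁻¹⁴ J = 104 keV.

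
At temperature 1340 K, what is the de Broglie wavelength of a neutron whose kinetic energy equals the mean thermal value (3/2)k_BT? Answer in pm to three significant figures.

λ = 68.7 pm

KE = (3/2)k_BT = 1.5 × 1.381 × 10⁻²³ × 1340 = 2.776 × 10⁻²⁰ J.
p = √(2mKE) = √(2 × 1.675 × 10⁻²⁷ × 2.776 × 10⁻²⁰) = 9.643 × 10⁻²⁴ kg·m/s.
λ = h/p = 6.87 × 10⁻¹¹ m = 68.7 pm.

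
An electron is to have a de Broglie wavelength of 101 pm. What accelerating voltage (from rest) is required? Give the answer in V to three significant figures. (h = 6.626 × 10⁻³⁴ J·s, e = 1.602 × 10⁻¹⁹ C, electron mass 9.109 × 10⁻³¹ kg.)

V = 147 V

p = h/λ = 6.626 × 10⁻³⁴ / 1.010 × 10⁻¹⁰ = 6.560 × 10⁻²⁴ kg·m/s.
KE = p²/(2m) = 2.362 × 10⁻¹⁷ J.
V = KE/e = 2.362 × 10⁻¹⁷ / (1.602 × 10⁻¹⁹) = 147 V.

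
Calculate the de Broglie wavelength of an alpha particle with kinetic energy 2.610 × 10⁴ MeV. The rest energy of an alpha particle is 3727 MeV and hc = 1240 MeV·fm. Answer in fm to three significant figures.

Total energy E = KE + m₀c² = 2.610 × 10⁴ + 3727 = 29827 MeV.
(pc)² = E² − (m₀c²)² = (29827)² − (3727)² = 8.758 × 10⁸ MeV², so pc = 2.959 × 10⁴ MeV.
λ = hc/(pc) = 1240 MeV·fm / 2.959 × 10⁴ MeV = 0.0419 fm.

λ = 0.0419 fm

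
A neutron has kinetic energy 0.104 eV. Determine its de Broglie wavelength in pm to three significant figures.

KE = 0.104 eV = 1.666 × 10⁻²⁰ J.
p = √(2mKE) = √(2 × 1.675 × 10⁻²⁷ × 1.666 × 10⁻²⁰) = 7.471 × 10⁻²⁴ kg·m/s.
λ = h/p = 6.626 × 10⁻³⁴ / 7.471 × 10⁻²⁴ = 8.87 × 10⁻¹¹ m = 88.7 pm.

λ = 88.7 pm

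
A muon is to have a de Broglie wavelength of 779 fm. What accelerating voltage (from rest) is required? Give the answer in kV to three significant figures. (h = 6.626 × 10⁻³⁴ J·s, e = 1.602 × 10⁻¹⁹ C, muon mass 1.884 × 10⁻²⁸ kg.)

p = h/λ = 6.626 × 10⁻³⁴ / 7.790 × 10⁻¹³ = 8.506 × 10⁻²² kg·m/s.
KE = p²/(2m) = 1.920 × 10⁻¹⁵ J.
V = KE/e = 1.920 × 10⁻¹⁵ / (1.602 × 10⁻¹⁹) = 12.0 kV.

V = 12.0 kV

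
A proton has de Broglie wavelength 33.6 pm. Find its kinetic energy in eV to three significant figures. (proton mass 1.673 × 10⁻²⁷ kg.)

p = h/λ = 6.626 × 10⁻³⁴ / 3.360 × 10⁻¹¹ = 1.972 × 10⁻²³ kg·m/s.
KE = p²/(2m) = (1.972 × 10⁻²³)² / (2 × 1.673 × 10⁻²⁷) = 1.162 × 10⁻¹⁹ J = 0.725 eV.

KE = 0.725 eV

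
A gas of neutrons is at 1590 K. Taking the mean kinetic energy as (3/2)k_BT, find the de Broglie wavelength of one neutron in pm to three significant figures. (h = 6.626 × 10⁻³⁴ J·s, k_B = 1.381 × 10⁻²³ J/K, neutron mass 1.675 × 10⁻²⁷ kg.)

λ = 63.1 pm

KE = (3/2)k_BT = 1.5 × 1.381 × 10⁻²³ × 1590 = 3.294 × 10⁻²⁰ J.
p = √(2mKE) = √(2 × 1.675 × 10⁻²⁷ × 3.294 × 10⁻²⁰) = 1.050 × 10⁻²³ kg·m/s.
λ = h/p = 6.31 × 10⁻¹¹ m = 63.1 pm.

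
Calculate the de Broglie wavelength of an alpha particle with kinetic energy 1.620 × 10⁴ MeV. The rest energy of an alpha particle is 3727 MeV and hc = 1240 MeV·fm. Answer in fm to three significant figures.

Total energy E = KE + m₀c² = 1.620 × 10⁴ + 3727 = 19927 MeV.
(pc)² = E² − (m₀c²)² = (19927)² − (3727)² = 3.832 × 10⁸ MeV², so pc = 1.958 × 10⁴ MeV.
λ = hc/(pc) = 1240 MeV·fm / 1.958 × 10⁴ MeV = 0.0633 fm.

λ = 0.0633 fm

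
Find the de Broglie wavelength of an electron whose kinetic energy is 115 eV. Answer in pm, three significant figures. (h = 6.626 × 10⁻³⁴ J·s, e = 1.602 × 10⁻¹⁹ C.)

KE = 115 eV = 1.842 × 10⁻¹⁷ J.
p = √(2mKE) = √(2 × 9.109 × 10⁻³¹ × 1.842 × 10⁻¹⁷) = 5.793 × 10⁻²⁴ kg·m/s.
λ = h/p = 6.626 × 10⁻³⁴ / 5.793 × 10⁻²⁴ = 1.14 × 10⁻¹⁰ m = 114 pm.

λ = 114 pm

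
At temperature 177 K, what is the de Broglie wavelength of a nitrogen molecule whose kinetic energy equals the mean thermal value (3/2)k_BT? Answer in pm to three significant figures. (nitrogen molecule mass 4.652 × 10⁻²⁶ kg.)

λ = 35.9 pm

KE = (3/2)k_BT = 1.5 × 1.381 × 10⁻²³ × 177 = 3.667 × 10⁻²¹ J.
p = √(2mKE) = √(2 × 4.652 × 10⁻²⁶ × 3.667 × 10⁻²¹) = 1.847 × 10⁻²³ kg·m/s.
λ = h/p = 3.59 × 10⁻¹¹ m = 35.9 pm.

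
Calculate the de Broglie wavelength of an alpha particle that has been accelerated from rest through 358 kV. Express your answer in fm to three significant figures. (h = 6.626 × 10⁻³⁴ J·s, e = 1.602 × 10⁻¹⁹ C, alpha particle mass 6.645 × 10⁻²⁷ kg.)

λ = 17.0 fm

KE = 2eV = 2 × 1.602 × 10⁻¹⁹ × 3.580 × 10⁵ = 1.147 × 10⁻¹³ J.
p = √(2mKE) = √(2 × 6.645 × 10⁻²⁷ × 1.147 × 10⁻¹³) = 3.904 × 10⁻²⁰ kg·m/s.
λ = h/p = 6.626 × 10⁻³⁴ / 3.904 × 10⁻²⁰ = 1.70 × 10⁻¹⁴ m = 17.0 fm.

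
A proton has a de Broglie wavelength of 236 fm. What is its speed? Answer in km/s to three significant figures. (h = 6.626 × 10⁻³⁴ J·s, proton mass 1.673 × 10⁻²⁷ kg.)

p = h/λ = 6.626 × 10⁻³⁴ / 2.360 × 10⁻¹³ = 2.808 × 10⁻²¹ kg·m/s.
v = p/m = 2.808 × 10⁻²¹ / 1.673 × 10⁻²⁷ = 1.68 × 10⁶ m/s = 1680 km/s.

v = 1680 km/s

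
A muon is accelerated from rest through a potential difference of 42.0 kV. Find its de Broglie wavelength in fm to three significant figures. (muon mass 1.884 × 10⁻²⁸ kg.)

KE = eV = 1.602 × 10⁻¹⁹ × 4.200 × 10⁴ = 6.728 × 10⁻¹⁵ J.
p = √(2mKE) = √(2 × 1.884 × 10⁻²⁸ × 6.728 × 10⁻¹⁵) = 1.592 × 10⁻²¹ kg·m/s.
λ = h/p = 6.626 × 10⁻³⁴ / 1.592 × 10⁻²¹ = 4.16 × 10⁻¹³ m = 416 fm.

λ = 416 fm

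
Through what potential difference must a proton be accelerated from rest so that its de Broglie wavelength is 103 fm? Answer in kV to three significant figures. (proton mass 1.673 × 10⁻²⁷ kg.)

p = h/λ = 6.626 × 10⁻³⁴ / 1.030 × 10⁻¹³ = 6.433 × 10⁻²¹ kg·m/s.
KE = p²/(2m) = 1.237 × 10⁻¹⁴ J.
V = KE/e = 1.237 × 10⁻¹⁴ / (1.602 × 10⁻¹⁹) = 77.2 kV.

V = 77.2 kV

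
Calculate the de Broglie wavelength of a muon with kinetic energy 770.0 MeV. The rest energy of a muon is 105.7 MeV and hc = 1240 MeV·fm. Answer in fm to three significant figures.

Total energy E = KE + m₀c² = 770.0 + 105.7 = 875.7 MeV.
(pc)² = E² − (m₀c²)² = (875.7)² − (105.7)² = 7.557 × 10⁵ MeV², so pc = 869.3 MeV.
λ = hc/(pc) = 1240 MeV·fm / 869.3 MeV = 1.43 fm.

λ = 1.43 fm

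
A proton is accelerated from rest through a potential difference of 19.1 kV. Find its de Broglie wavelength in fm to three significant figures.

KE = eV = 1.602 × 10⁻¹⁹ × 1.910 × 10⁴ = 3.060 × 10⁻¹⁵ J.
p = √(2mKE) = √(2 × 1.673 × 10⁻²⁷ × 3.060 × 10⁻¹⁵) = 3.200 × 10⁻²¹ kg·m/s.
λ = h/p = 6.626 × 10⁻³⁴ / 3.200 × 10⁻²¹ = 2.07 × 10⁻¹³ m = 207 fm.

λ = 207 fm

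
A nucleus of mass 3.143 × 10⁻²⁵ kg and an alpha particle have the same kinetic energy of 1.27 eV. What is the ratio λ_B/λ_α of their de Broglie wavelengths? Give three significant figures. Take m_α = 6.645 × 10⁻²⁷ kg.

At fixed KE, p = √(2mKE) so λ = h/p ∝ 1/√m.
λ_B/λ_α = √(m_α/m_B) = √(6.645 × 10⁻²⁷/3.143 × 10⁻²⁵) = √(0.02114) = 0.145.

λ_B/λ_α = 0.145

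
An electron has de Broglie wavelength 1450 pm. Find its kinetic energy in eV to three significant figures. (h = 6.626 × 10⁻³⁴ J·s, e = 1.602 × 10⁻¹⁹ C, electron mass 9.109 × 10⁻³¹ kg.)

KE = 0.715 eV

p = h/λ = 6.626 × 10⁻³⁴ / 1.450 × 10⁻⁹ = 4.570 × 10⁻²⁵ kg·m/s.
KE = p²/(2m) = (4.570 × 10⁻²⁵)² / (2 × 9.109 × 10⁻³¹) = 1.146 × 10⁻¹⁹ J = 0.715 eV.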